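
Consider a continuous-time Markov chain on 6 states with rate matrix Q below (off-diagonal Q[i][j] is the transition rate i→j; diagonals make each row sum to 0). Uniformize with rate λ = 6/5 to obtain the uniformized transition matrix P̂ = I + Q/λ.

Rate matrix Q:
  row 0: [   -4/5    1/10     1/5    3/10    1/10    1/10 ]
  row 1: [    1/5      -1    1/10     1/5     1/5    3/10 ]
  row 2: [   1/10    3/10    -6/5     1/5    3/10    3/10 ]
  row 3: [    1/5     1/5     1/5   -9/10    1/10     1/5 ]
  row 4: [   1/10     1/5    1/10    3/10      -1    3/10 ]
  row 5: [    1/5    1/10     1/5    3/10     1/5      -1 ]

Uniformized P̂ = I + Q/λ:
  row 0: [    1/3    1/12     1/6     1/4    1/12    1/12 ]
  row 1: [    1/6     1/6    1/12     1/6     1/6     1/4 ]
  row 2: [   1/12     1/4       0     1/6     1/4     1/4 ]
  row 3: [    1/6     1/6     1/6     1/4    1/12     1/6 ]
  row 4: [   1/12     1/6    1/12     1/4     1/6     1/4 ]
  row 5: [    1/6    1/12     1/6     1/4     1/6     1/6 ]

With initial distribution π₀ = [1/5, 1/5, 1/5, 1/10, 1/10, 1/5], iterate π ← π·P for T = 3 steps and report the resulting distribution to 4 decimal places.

π = [0.1734, 0.1469, 0.1222, 0.2277, 0.1434, 0.1865]

t=0: π = [0.2000, 0.2000, 0.2000, 0.1000, 0.1000, 0.2000]
t=1: π = [0.1750, 0.1500, 0.1083, 0.2167, 0.1583, 0.1917]
t=2: π = [0.1736, 0.1451, 0.1229, 0.2285, 0.1431, 0.1868]
t=3: π = [0.1734, 0.1469, 0.1222, 0.2277, 0.1434, 0.1865]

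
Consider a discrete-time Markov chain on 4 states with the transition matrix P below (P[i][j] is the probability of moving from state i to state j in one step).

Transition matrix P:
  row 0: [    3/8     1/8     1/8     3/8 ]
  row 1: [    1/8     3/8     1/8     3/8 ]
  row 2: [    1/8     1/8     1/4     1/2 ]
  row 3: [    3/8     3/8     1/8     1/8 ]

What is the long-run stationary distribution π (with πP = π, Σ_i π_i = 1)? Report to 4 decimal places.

π = [0.2714, 0.2714, 0.1429, 0.3143]

Balance equations π_j = Σ_i π_i·P[i][j]:
  π_0 = 3/8·π_0 + 1/8·π_1 + 1/8·π_2 + 3/8·π_3
  π_1 = 1/8·π_0 + 3/8·π_1 + 1/8·π_2 + 3/8·π_3
  π_2 = 1/8·π_0 + 1/8·π_1 + 1/4·π_2 + 1/8·π_3
  normalize: π_0 + π_1 + π_2 + π_3 = 1
Solving the linear system gives exactly π = [19/70, 19/70, 1/7, 11/35].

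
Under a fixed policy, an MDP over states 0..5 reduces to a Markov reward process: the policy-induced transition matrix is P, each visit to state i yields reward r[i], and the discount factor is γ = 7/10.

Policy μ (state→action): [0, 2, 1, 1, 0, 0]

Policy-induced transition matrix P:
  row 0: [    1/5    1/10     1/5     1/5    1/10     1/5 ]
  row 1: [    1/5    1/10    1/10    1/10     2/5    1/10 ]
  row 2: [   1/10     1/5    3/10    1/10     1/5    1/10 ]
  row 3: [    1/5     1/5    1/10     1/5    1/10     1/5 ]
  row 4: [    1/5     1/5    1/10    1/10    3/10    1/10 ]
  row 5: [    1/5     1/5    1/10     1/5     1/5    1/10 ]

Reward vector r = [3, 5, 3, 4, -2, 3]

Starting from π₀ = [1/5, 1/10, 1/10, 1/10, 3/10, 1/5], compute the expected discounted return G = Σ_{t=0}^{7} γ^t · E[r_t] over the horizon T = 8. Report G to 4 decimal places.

G = 6.8834

t=0: π = [0.2000, 0.1000, 0.1000, 0.1000, 0.3000, 0.2000], E[r] = 1.8000, γ^t·E[r] = 1.800000, running G = 1.800000
t=1: π = [0.1900, 0.1700, 0.1400, 0.1500, 0.2200, 0.1300], E[r] = 2.3900, γ^t·E[r] = 1.673000, running G = 3.473000
t=2: π = [0.1860, 0.1640, 0.1470, 0.1470, 0.2220, 0.1340], E[r] = 2.3650, γ^t·E[r] = 1.158850, running G = 4.631850
t=3: π = [0.1853, 0.1650, 0.1480, 0.1467, 0.2217, 0.1333], E[r] = 2.3682, γ^t·E[r] = 0.812293, running G = 5.444143
t=4: π = [0.1852, 0.1650, 0.1481, 0.1465, 0.2220, 0.1332], E[r] = 2.3666, γ^t·E[r] = 0.568225, running G = 6.012368
t=5: π = [0.1852, 0.1650, 0.1481, 0.1465, 0.2220, 0.1332], E[r] = 2.3664, γ^t·E[r] = 0.397716, running G = 6.410084
t=6: π = [0.1852, 0.1650, 0.1481, 0.1465, 0.2220, 0.1332], E[r] = 2.3663, γ^t·E[r] = 0.278393, running G = 6.688476
t=7: π = [0.1852, 0.1650, 0.1481, 0.1465, 0.2220, 0.1332], E[r] = 2.3663, γ^t·E[r] = 0.194874, running G = 6.883350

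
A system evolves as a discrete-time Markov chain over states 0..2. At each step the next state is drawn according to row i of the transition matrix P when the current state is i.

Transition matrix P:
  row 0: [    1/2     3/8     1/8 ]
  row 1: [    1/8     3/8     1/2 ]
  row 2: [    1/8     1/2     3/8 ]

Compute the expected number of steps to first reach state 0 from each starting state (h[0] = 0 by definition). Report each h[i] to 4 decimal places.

First-step conditioning: h[0] = 0; for i ≠ 0, h[i] = 1 + Σ_k P[i][k]·h[k].
  h[1] = 1 + 3/8·h[1] + 1/2·h[2]
  h[2] = 1 + 1/2·h[1] + 3/8·h[2]
Solving the 2×2 linear system over states ≠ 0 gives exactly h = [0, 8, 8] (h[0] = 0 is the target).

h = [0.0000, 8.0000, 8.0000]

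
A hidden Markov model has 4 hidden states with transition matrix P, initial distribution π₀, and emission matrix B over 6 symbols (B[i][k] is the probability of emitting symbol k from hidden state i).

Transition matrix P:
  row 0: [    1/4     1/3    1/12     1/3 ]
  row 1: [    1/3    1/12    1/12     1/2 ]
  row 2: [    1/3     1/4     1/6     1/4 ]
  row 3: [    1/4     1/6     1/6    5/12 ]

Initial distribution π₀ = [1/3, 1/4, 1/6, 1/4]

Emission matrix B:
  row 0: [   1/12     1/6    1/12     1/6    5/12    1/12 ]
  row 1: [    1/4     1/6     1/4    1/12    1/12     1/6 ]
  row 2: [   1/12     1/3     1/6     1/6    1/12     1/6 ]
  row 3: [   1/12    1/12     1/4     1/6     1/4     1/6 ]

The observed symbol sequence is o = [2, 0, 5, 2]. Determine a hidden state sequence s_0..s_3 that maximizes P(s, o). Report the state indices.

t=0: δ = [2.778e-02, 6.250e-02, 2.778e-02, 6.250e-02]  (obs o_0=2)
t=1: δ = [1.736e-03, 2.604e-03, 8.681e-04, 2.604e-03]  ψ = [1, 3, 3, 1]  (obs o_1=0)
t=2: δ = [7.234e-05, 9.645e-05, 7.234e-05, 2.170e-04]  ψ = [1, 0, 3, 1]  (obs o_2=5)
t=3: δ = [4.521e-06, 9.042e-06, 6.028e-06, 2.261e-05]  ψ = [3, 3, 3, 3]  (obs o_3=2)
backtrack: best end state = 3; path = [3, 1, 3, 3]

path = [3, 1, 3, 3]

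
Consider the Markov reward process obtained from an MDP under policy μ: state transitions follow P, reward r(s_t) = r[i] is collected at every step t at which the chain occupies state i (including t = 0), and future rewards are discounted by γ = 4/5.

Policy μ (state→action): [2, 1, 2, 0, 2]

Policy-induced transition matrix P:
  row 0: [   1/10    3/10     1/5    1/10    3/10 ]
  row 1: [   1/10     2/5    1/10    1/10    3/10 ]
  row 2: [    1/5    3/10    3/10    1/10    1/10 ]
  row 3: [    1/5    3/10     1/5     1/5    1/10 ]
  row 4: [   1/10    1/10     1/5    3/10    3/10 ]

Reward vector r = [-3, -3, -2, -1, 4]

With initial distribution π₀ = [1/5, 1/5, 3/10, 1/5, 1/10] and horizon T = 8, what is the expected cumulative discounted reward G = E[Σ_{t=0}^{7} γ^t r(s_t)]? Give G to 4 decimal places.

t=0: π = [0.2000, 0.2000, 0.3000, 0.2000, 0.1000], E[r] = -1.6000, γ^t·E[r] = -1.600000, running G = -1.600000
t=1: π = [0.1500, 0.3000, 0.2100, 0.1400, 0.2000], E[r] = -1.1100, γ^t·E[r] = -0.888000, running G = -2.488000
t=2: π = [0.1350, 0.2900, 0.1910, 0.1540, 0.2300], E[r] = -0.8910, γ^t·E[r] = -0.570240, running G = -3.058240
t=3: π = [0.1345, 0.2830, 0.1901, 0.1614, 0.2310], E[r] = -0.8701, γ^t·E[r] = -0.445491, running G = -3.503731
t=4: π = [0.1352, 0.2821, 0.1907, 0.1623, 0.2297], E[r] = -0.8767, γ^t·E[r] = -0.359100, running G = -3.862832
t=5: π = [0.1353, 0.2823, 0.1909, 0.1622, 0.2294], E[r] = -0.8791, γ^t·E[r] = -0.288051, running G = -4.150882
t=6: π = [0.1353, 0.2823, 0.1909, 0.1621, 0.2294], E[r] = -0.8792, γ^t·E[r] = -0.230477, running G = -4.381359
t=7: π = [0.1353, 0.2824, 0.1909, 0.1621, 0.2294], E[r] = -0.8791, γ^t·E[r] = -0.184363, running G = -4.565722

G = -4.5657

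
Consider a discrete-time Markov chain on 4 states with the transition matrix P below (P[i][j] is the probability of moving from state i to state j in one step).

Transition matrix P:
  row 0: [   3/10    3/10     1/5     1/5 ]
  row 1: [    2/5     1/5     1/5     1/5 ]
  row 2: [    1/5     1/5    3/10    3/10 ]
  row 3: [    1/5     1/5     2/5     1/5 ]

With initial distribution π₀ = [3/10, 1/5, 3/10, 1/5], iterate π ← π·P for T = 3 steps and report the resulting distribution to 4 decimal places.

π = [0.2727, 0.2273, 0.2727, 0.2273]

t=0: π = [0.3000, 0.2000, 0.3000, 0.2000]
t=1: π = [0.2700, 0.2300, 0.2700, 0.2300]
t=2: π = [0.2730, 0.2270, 0.2730, 0.2270]
t=3: π = [0.2727, 0.2273, 0.2727, 0.2273]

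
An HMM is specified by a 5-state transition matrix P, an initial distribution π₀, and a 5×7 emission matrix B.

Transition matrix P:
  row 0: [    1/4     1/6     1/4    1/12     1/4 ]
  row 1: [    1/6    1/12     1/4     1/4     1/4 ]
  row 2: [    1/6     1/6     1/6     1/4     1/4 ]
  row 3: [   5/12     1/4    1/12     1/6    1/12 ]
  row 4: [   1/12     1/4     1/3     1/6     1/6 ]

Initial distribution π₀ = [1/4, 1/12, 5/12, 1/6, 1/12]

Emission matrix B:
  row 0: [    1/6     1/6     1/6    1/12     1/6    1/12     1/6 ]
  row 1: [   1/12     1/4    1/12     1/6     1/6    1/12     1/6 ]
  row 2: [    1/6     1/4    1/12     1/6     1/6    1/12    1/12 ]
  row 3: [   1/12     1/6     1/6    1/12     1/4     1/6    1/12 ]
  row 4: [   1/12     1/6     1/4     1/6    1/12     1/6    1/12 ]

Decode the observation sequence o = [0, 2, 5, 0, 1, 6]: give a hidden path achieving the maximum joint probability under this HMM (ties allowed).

t=0: δ = [4.167e-02, 6.944e-03, 6.944e-02, 1.389e-02, 6.944e-03]  (obs o_0=0)
t=1: δ = [1.929e-03, 9.645e-04, 9.645e-04, 2.894e-03, 4.340e-03]  ψ = [2, 2, 2, 2, 2]  (obs o_1=2)
t=2: δ = [1.005e-04, 9.042e-05, 1.206e-04, 1.206e-04, 1.206e-04]  ψ = [3, 4, 4, 4, 4]  (obs o_2=5)
t=3: δ = [8.372e-06, 2.512e-06, 6.698e-06, 2.512e-06, 2.512e-06]  ψ = [3, 3, 4, 2, 2]  (obs o_3=0)
t=4: δ = [3.489e-07, 3.489e-07, 5.233e-07, 2.791e-07, 3.489e-07]  ψ = [0, 0, 0, 2, 0]  (obs o_4=1)
t=5: δ = [1.938e-08, 1.454e-08, 9.690e-09, 1.090e-08, 1.090e-08]  ψ = [3, 2, 4, 2, 2]  (obs o_5=6)
backtrack: best end state = 0; path = [2, 4, 4, 2, 3, 0]

path = [2, 4, 4, 2, 3, 0]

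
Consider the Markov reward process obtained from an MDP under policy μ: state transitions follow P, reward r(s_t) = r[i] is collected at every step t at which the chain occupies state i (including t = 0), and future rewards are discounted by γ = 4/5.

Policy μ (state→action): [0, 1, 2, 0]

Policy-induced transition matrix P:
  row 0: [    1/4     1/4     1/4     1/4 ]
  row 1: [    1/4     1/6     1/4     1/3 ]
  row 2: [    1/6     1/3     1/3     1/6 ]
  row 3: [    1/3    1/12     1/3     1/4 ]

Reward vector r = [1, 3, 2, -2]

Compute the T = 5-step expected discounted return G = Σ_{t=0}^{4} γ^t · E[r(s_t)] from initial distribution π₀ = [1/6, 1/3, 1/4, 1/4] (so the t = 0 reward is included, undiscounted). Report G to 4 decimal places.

t=0: π = [0.1667, 0.3333, 0.2500, 0.2500], E[r] = 1.1667, γ^t·E[r] = 1.166667, running G = 1.166667
t=1: π = [0.2500, 0.2014, 0.2917, 0.2569], E[r] = 0.9236, γ^t·E[r] = 0.738889, running G = 1.905556
t=2: π = [0.2471, 0.2147, 0.2957, 0.2425], E[r] = 0.9977, γ^t·E[r] = 0.638519, running G = 2.544074
t=3: π = [0.2456, 0.2163, 0.2948, 0.2432], E[r] = 0.9978, γ^t·E[r] = 0.510864, running G = 3.054938
t=4: π = [0.2457, 0.2160, 0.2948, 0.2435], E[r] = 0.9965, γ^t·E[r] = 0.408155, running G = 3.463093

G = 3.4631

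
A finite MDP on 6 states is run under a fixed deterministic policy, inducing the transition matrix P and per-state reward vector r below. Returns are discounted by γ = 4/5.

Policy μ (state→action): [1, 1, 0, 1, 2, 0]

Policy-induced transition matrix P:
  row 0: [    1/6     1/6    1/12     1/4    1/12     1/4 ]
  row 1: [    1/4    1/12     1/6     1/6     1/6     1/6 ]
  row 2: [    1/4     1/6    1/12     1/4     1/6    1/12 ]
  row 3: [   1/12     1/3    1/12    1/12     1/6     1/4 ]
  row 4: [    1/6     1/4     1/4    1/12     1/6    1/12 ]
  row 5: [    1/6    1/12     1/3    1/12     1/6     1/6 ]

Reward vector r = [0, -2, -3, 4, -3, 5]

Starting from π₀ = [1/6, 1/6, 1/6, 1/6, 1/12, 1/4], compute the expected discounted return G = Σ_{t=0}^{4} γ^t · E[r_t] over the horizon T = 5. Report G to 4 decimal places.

t=0: π = [0.1667, 0.1667, 0.1667, 0.1667, 0.0833, 0.2500], E[r] = 0.8333, γ^t·E[r] = 0.833333, running G = 0.833333
t=1: π = [0.1806, 0.1667, 0.1736, 0.1528, 0.1528, 0.1736], E[r] = 0.1667, γ^t·E[r] = 0.133333, running G = 0.966667
t=2: π = [0.1823, 0.1765, 0.1661, 0.1563, 0.1516, 0.1672], E[r] = 0.1551, γ^t·E[r] = 0.099259, running G = 1.065926
t=3: π = [0.1822, 0.1767, 0.1651, 0.1561, 0.1515, 0.1684], E[r] = 0.1632, γ^t·E[r] = 0.083580, running G = 1.149506
t=4: π = [0.1821, 0.1765, 0.1654, 0.1559, 0.1515, 0.1685], E[r] = 0.1624, γ^t·E[r] = 0.066515, running G = 1.216021

G = 1.2160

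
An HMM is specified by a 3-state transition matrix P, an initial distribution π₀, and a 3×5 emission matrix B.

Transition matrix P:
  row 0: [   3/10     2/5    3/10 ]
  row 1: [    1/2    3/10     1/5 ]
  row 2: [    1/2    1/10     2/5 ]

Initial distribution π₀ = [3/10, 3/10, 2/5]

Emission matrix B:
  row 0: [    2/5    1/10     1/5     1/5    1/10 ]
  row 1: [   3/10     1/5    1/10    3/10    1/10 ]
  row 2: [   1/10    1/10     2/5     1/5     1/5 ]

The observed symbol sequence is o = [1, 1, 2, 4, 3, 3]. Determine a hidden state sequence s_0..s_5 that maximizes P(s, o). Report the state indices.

path = [1, 0, 2, 2, 0, 1]

t=0: δ = [3.000e-02, 6.000e-02, 4.000e-02]  (obs o_0=1)
t=1: δ = [3.000e-03, 3.600e-03, 1.600e-03]  ψ = [1, 1, 2]  (obs o_1=1)
t=2: δ = [3.600e-04, 1.200e-04, 3.600e-04]  ψ = [1, 0, 0]  (obs o_2=2)
t=3: δ = [1.800e-05, 1.440e-05, 2.880e-05]  ψ = [2, 0, 2]  (obs o_3=4)
t=4: δ = [2.880e-06, 2.160e-06, 2.304e-06]  ψ = [2, 0, 2]  (obs o_4=3)
t=5: δ = [2.304e-07, 3.456e-07, 1.843e-07]  ψ = [2, 0, 2]  (obs o_5=3)
backtrack: best end state = 1; path = [1, 0, 2, 2, 0, 1]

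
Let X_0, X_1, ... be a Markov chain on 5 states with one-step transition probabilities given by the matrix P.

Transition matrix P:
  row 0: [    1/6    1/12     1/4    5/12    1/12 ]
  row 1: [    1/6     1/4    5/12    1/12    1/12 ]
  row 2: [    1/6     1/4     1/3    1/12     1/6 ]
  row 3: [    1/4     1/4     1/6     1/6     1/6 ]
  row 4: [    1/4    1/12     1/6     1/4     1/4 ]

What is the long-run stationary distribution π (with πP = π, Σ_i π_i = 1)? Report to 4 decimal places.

Balance equations π_j = Σ_i π_i·P[i][j]:
  π_0 = 1/6·π_0 + 1/6·π_1 + 1/6·π_2 + 1/4·π_3 + 1/4·π_4
  π_1 = 1/12·π_0 + 1/4·π_1 + 1/4·π_2 + 1/4·π_3 + 1/12·π_4
  π_2 = 1/4·π_0 + 5/12·π_1 + 1/3·π_2 + 1/6·π_3 + 1/6·π_4
  π_3 = 5/12·π_0 + 1/12·π_1 + 1/12·π_2 + 1/6·π_3 + 1/4·π_4
  normalize: π_0 + π_1 + π_2 + π_3 + π_4 = 1
Solving the linear system gives exactly π = [251/1290, 3239/16770, 2326/8385, 1579/8385, 1229/8385].

π = [0.1946, 0.1931, 0.2774, 0.1883, 0.1466]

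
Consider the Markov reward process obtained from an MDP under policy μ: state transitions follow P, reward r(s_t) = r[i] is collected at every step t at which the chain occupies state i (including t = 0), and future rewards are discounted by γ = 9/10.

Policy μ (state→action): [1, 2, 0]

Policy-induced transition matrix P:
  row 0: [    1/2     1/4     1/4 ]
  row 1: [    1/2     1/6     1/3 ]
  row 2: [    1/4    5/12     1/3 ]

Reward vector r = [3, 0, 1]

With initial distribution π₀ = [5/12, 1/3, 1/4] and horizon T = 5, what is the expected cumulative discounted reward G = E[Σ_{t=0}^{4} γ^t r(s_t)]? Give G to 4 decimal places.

G = 6.4054

t=0: π = [0.4167, 0.3333, 0.2500], E[r] = 1.5000, γ^t·E[r] = 1.500000, running G = 1.500000
t=1: π = [0.4375, 0.2639, 0.2986], E[r] = 1.6111, γ^t·E[r] = 1.450000, running G = 2.950000
t=2: π = [0.4253, 0.2778, 0.2969], E[r] = 1.5729, γ^t·E[r] = 1.274063, running G = 4.224063
t=3: π = [0.4258, 0.2763, 0.2979], E[r] = 1.5752, γ^t·E[r] = 1.148344, running G = 5.372406
t=4: π = [0.4255, 0.2766, 0.2979], E[r] = 1.5744, γ^t·E[r] = 1.032987, running G = 6.405394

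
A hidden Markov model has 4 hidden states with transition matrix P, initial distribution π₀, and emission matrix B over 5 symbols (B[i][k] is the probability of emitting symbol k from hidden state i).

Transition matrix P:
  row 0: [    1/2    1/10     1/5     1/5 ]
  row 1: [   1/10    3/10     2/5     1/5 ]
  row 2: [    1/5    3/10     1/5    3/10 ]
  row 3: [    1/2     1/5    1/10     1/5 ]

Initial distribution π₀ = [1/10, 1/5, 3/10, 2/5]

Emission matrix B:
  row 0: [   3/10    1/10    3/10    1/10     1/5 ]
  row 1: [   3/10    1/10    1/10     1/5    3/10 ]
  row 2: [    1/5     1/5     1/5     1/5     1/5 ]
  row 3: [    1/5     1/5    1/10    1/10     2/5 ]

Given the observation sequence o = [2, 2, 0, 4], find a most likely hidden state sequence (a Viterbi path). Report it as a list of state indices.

t=0: δ = [3.000e-02, 2.000e-02, 6.000e-02, 4.000e-02]  (obs o_0=2)
t=1: δ = [6.000e-03, 1.800e-03, 2.400e-03, 1.800e-03]  ψ = [3, 2, 2, 2]  (obs o_1=2)
t=2: δ = [9.000e-04, 2.160e-04, 2.400e-04, 2.400e-04]  ψ = [0, 2, 0, 0]  (obs o_2=0)
t=3: δ = [9.000e-05, 2.700e-05, 3.600e-05, 7.200e-05]  ψ = [0, 0, 0, 0]  (obs o_3=4)
backtrack: best end state = 0; path = [3, 0, 0, 0]

path = [3, 0, 0, 0]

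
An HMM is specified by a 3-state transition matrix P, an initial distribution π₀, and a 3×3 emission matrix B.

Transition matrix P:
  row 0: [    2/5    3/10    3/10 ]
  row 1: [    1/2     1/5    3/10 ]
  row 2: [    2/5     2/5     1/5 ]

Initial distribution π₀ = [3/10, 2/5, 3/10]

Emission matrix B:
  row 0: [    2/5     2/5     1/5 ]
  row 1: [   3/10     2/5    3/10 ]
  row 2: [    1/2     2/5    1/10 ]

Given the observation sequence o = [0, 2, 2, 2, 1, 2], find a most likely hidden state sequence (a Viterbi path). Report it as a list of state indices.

t=0: δ = [1.200e-01, 1.200e-01, 1.500e-01]  (obs o_0=0)
t=1: δ = [1.200e-02, 1.800e-02, 3.600e-03]  ψ = [1, 2, 0]  (obs o_1=2)
t=2: δ = [1.800e-03, 1.080e-03, 5.400e-04]  ψ = [1, 0, 1]  (obs o_2=2)
t=3: δ = [1.440e-04, 1.620e-04, 5.400e-05]  ψ = [0, 0, 0]  (obs o_3=2)
t=4: δ = [3.240e-05, 1.728e-05, 1.944e-05]  ψ = [1, 0, 1]  (obs o_4=1)
t=5: δ = [2.592e-06, 2.916e-06, 9.720e-07]  ψ = [0, 0, 0]  (obs o_5=2)
backtrack: best end state = 1; path = [2, 1, 0, 1, 0, 1]

path = [2, 1, 0, 1, 0, 1]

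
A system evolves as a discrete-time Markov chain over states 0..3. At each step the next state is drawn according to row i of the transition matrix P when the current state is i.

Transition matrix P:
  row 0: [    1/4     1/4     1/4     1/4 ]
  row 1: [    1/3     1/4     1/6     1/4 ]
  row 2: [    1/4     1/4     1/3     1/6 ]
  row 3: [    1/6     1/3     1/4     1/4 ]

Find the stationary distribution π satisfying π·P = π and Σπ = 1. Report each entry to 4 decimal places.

π = [0.2533, 0.2691, 0.2483, 0.2293]

Balance equations π_j = Σ_i π_i·P[i][j]:
  π_0 = 1/4·π_0 + 1/3·π_1 + 1/4·π_2 + 1/6·π_3
  π_1 = 1/4·π_0 + 1/4·π_1 + 1/4·π_2 + 1/3·π_3
  π_2 = 1/4·π_0 + 1/6·π_1 + 1/3·π_2 + 1/4·π_3
  normalize: π_0 + π_1 + π_2 + π_3 = 1
Solving the linear system gives exactly π = [401/1583, 426/1583, 393/1583, 363/1583].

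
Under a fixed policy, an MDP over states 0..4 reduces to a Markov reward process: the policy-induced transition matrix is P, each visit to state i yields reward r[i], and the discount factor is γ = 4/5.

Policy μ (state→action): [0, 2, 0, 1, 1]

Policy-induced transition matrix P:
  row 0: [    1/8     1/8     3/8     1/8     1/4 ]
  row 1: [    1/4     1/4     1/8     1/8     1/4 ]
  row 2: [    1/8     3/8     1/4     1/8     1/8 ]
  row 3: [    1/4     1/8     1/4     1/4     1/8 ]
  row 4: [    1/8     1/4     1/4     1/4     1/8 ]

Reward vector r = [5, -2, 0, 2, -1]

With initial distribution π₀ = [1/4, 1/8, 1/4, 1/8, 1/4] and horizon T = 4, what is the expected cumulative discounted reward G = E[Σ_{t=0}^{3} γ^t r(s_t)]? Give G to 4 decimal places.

t=0: π = [0.2500, 0.1250, 0.2500, 0.1250, 0.2500], E[r] = 1.0000, γ^t·E[r] = 1.000000, running G = 1.000000
t=1: π = [0.1563, 0.2344, 0.2656, 0.1719, 0.1719], E[r] = 0.4844, γ^t·E[r] = 0.387500, running G = 1.387500
t=2: π = [0.1758, 0.2422, 0.2402, 0.1680, 0.1738], E[r] = 0.5566, γ^t·E[r] = 0.356250, running G = 1.743750
t=3: π = [0.1763, 0.2371, 0.2417, 0.1677, 0.1772], E[r] = 0.5654, γ^t·E[r] = 0.289500, running G = 2.033250

G = 2.0333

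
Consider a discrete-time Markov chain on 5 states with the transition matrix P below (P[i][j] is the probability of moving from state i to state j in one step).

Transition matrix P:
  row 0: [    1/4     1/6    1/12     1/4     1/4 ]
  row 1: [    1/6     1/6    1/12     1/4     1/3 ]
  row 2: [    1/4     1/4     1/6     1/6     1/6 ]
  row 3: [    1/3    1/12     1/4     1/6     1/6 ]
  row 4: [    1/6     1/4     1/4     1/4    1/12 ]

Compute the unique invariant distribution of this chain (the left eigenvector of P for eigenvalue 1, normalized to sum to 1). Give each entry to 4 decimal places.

Balance equations π_j = Σ_i π_i·P[i][j]:
  π_0 = 1/4·π_0 + 1/6·π_1 + 1/4·π_2 + 1/3·π_3 + 1/6·π_4
  π_1 = 1/6·π_0 + 1/6·π_1 + 1/4·π_2 + 1/12·π_3 + 1/4·π_4
  π_2 = 1/12·π_0 + 1/12·π_1 + 1/6·π_2 + 1/4·π_3 + 1/4·π_4
  π_3 = 1/4·π_0 + 1/4·π_1 + 1/6·π_2 + 1/6·π_3 + 1/4·π_4
  normalize: π_0 + π_1 + π_2 + π_3 + π_4 = 1
Solving the linear system gives exactly π = [5791/24475, 4382/24475, 4083/24475, 5334/24475, 977/4895].

π = [0.2366, 0.1790, 0.1668, 0.2179, 0.1996]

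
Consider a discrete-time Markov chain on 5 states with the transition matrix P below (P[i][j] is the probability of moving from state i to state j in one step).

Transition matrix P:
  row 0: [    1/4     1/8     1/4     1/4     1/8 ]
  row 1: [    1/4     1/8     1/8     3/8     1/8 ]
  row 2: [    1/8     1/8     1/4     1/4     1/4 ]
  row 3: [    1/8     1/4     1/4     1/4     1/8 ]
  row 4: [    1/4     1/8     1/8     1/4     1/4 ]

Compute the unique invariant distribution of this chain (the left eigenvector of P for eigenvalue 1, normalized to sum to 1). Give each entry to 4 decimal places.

π = [0.1902, 0.1587, 0.2086, 0.2698, 0.1727]

Balance equations π_j = Σ_i π_i·P[i][j]:
  π_0 = 1/4·π_0 + 1/4·π_1 + 1/8·π_2 + 1/8·π_3 + 1/4·π_4
  π_1 = 1/8·π_0 + 1/8·π_1 + 1/8·π_2 + 1/4·π_3 + 1/8·π_4
  π_2 = 1/4·π_0 + 1/8·π_1 + 1/4·π_2 + 1/4·π_3 + 1/8·π_4
  π_3 = 1/4·π_0 + 3/8·π_1 + 1/4·π_2 + 1/4·π_3 + 1/4·π_4
  normalize: π_0 + π_1 + π_2 + π_3 + π_4 = 1
Solving the linear system gives exactly π = [683/3591, 10/63, 107/513, 17/63, 620/3591].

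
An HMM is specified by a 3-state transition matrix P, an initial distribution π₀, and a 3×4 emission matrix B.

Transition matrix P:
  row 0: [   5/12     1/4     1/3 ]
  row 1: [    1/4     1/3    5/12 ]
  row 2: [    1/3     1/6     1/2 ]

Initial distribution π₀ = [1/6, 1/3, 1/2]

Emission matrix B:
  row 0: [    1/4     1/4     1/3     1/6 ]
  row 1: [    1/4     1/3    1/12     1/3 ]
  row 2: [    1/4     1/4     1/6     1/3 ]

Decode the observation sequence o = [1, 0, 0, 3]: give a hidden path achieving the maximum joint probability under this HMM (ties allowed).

path = [2, 2, 2, 2]

t=0: δ = [4.167e-02, 1.111e-01, 1.250e-01]  (obs o_0=1)
t=1: δ = [1.042e-02, 9.259e-03, 1.562e-02]  ψ = [2, 1, 2]  (obs o_1=0)
t=2: δ = [1.302e-03, 7.716e-04, 1.953e-03]  ψ = [2, 1, 2]  (obs o_2=0)
t=3: δ = [1.085e-04, 1.085e-04, 3.255e-04]  ψ = [2, 0, 2]  (obs o_3=3)
backtrack: best end state = 2; path = [2, 2, 2, 2]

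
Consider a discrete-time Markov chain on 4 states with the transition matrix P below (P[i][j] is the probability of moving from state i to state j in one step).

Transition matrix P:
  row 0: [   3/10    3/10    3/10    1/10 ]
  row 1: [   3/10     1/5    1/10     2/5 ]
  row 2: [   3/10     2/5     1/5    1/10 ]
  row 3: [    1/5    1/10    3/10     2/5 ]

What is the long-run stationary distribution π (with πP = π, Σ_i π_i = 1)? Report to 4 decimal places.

π = [0.2751, 0.2481, 0.2276, 0.2492]

Balance equations π_j = Σ_i π_i·P[i][j]:
  π_0 = 3/10·π_0 + 3/10·π_1 + 3/10·π_2 + 1/5·π_3
  π_1 = 3/10·π_0 + 1/5·π_1 + 2/5·π_2 + 1/10·π_3
  π_2 = 3/10·π_0 + 1/10·π_1 + 1/5·π_2 + 3/10·π_3
  normalize: π_0 + π_1 + π_2 + π_3 = 1
Solving the linear system gives exactly π = [85/309, 230/927, 211/927, 77/309].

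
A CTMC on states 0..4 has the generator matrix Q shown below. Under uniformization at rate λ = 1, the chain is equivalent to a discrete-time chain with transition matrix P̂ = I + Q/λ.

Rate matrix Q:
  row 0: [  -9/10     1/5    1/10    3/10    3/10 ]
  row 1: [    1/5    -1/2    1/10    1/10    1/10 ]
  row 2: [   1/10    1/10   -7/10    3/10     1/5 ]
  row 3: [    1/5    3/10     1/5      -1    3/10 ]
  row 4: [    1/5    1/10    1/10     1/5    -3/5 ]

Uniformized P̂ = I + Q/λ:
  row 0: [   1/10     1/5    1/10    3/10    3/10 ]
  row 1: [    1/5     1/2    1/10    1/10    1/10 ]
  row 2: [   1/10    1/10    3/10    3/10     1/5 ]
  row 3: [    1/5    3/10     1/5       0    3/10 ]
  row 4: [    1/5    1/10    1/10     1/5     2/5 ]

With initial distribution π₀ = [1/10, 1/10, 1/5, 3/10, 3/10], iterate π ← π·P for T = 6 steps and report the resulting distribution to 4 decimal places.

t=0: π = [0.1000, 0.1000, 0.2000, 0.3000, 0.3000]
t=1: π = [0.1700, 0.2100, 0.1700, 0.1600, 0.2900]
t=2: π = [0.1660, 0.2330, 0.1500, 0.1810, 0.2700]
t=3: π = [0.1684, 0.2460, 0.1481, 0.1721, 0.2654]
t=4: π = [0.1684, 0.2497, 0.1468, 0.1726, 0.2625]
t=5: π = [0.1685, 0.2512, 0.1466, 0.1720, 0.2616]
t=6: π = [0.1685, 0.2517, 0.1465, 0.1720, 0.2613]

π = [0.1685, 0.2517, 0.1465, 0.1720, 0.2613]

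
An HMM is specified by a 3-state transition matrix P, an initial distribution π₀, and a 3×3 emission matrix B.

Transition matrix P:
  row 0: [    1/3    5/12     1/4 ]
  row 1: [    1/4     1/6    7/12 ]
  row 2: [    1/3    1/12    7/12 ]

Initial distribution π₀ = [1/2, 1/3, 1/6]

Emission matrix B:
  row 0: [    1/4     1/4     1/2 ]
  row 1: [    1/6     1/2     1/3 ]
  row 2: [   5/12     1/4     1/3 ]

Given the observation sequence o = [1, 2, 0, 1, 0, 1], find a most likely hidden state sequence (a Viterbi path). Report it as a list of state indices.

path = [1, 2, 2, 2, 2, 2]

t=0: δ = [1.250e-01, 1.667e-01, 4.167e-02]  (obs o_0=1)
t=1: δ = [2.083e-02, 1.736e-02, 3.241e-02]  ψ = [0, 0, 1]  (obs o_1=2)
t=2: δ = [2.701e-03, 1.447e-03, 7.877e-03]  ψ = [2, 0, 2]  (obs o_2=0)
t=3: δ = [6.564e-04, 5.626e-04, 1.149e-03]  ψ = [2, 0, 2]  (obs o_3=1)
t=4: δ = [9.573e-05, 4.558e-05, 2.792e-04]  ψ = [2, 0, 2]  (obs o_4=0)
t=5: δ = [2.327e-05, 1.994e-05, 4.072e-05]  ψ = [2, 0, 2]  (obs o_5=1)
backtrack: best end state = 2; path = [1, 2, 2, 2, 2, 2]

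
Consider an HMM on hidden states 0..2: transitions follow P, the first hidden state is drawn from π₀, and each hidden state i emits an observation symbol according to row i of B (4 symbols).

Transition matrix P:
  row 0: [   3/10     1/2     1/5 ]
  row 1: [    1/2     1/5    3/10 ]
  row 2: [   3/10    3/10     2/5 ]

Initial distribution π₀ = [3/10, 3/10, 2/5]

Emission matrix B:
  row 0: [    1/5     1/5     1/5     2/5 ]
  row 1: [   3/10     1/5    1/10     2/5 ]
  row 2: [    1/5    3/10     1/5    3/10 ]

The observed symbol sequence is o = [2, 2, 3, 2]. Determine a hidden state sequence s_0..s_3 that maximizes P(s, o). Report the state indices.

t=0: δ = [6.000e-02, 3.000e-02, 8.000e-02]  (obs o_0=2)
t=1: δ = [4.800e-03, 3.000e-03, 6.400e-03]  ψ = [2, 0, 2]  (obs o_1=2)
t=2: δ = [7.680e-04, 9.600e-04, 7.680e-04]  ψ = [2, 0, 2]  (obs o_2=3)
t=3: δ = [9.600e-05, 3.840e-05, 6.144e-05]  ψ = [1, 0, 2]  (obs o_3=2)
backtrack: best end state = 0; path = [2, 0, 1, 0]

path = [2, 0, 1, 0]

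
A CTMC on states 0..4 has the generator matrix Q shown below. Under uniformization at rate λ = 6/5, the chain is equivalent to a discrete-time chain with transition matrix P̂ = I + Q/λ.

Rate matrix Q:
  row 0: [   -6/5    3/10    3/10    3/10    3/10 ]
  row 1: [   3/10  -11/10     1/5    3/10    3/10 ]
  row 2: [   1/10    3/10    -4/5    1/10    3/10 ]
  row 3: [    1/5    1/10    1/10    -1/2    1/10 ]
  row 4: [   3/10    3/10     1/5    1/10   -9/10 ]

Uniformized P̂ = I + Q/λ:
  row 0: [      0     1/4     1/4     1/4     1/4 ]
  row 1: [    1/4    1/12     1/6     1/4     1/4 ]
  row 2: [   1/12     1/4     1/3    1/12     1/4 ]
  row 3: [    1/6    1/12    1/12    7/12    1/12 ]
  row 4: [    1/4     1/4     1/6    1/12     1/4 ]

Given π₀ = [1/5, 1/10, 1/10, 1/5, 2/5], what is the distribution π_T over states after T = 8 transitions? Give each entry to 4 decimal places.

t=0: π = [0.2000, 0.1000, 0.1000, 0.2000, 0.4000]
t=1: π = [0.1667, 0.2000, 0.1833, 0.2333, 0.2167]
t=2: π = [0.1583, 0.1778, 0.1917, 0.2611, 0.2111]
t=3: π = [0.1567, 0.1769, 0.1900, 0.2699, 0.2065]
t=4: π = [0.1567, 0.1755, 0.1889, 0.2739, 0.2050]
t=5: π = [0.1565, 0.1751, 0.1884, 0.2756, 0.2044]
t=6: π = [0.1565, 0.1749, 0.1881, 0.2764, 0.2041]
t=7: π = [0.1565, 0.1748, 0.1880, 0.2768, 0.2039]
t=8: π = [0.1565, 0.1747, 0.1880, 0.2769, 0.2039]

π = [0.1565, 0.1747, 0.1880, 0.2769, 0.2039]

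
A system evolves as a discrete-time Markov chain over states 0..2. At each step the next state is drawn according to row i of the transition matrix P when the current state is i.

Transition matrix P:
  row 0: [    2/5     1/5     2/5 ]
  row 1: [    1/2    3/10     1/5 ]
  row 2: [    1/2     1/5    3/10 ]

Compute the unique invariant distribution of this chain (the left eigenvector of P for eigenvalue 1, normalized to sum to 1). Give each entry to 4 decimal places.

π = [0.4545, 0.2222, 0.3232]

Balance equations π_j = Σ_i π_i·P[i][j]:
  π_0 = 2/5·π_0 + 1/2·π_1 + 1/2·π_2
  π_1 = 1/5·π_0 + 3/10·π_1 + 1/5·π_2
  normalize: π_0 + π_1 + π_2 = 1
Solving the linear system gives exactly π = [5/11, 2/9, 32/99].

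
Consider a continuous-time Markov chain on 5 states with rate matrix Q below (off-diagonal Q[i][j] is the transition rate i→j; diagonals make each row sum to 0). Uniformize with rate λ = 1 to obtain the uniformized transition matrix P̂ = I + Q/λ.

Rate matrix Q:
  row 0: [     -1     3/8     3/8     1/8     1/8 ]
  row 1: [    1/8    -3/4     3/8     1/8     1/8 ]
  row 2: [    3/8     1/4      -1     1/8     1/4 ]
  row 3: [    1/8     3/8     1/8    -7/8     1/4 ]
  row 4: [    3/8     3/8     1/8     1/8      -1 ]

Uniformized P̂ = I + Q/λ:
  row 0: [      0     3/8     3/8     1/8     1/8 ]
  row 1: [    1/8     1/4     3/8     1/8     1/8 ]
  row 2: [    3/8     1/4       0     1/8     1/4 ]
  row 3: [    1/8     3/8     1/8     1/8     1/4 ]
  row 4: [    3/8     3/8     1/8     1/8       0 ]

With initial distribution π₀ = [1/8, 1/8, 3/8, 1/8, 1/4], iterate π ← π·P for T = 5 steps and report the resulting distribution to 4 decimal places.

t=0: π = [0.1250, 0.1250, 0.3750, 0.1250, 0.2500]
t=1: π = [0.2656, 0.3125, 0.1406, 0.1250, 0.1563]
t=2: π = [0.1660, 0.3184, 0.2520, 0.1250, 0.1387]
t=3: π = [0.2019, 0.3037, 0.2146, 0.1250, 0.1548]
t=4: π = [0.1921, 0.3102, 0.2246, 0.1250, 0.1481]
t=5: π = [0.1942, 0.3082, 0.2225, 0.1250, 0.1502]

π = [0.1942, 0.3082, 0.2225, 0.1250, 0.1502]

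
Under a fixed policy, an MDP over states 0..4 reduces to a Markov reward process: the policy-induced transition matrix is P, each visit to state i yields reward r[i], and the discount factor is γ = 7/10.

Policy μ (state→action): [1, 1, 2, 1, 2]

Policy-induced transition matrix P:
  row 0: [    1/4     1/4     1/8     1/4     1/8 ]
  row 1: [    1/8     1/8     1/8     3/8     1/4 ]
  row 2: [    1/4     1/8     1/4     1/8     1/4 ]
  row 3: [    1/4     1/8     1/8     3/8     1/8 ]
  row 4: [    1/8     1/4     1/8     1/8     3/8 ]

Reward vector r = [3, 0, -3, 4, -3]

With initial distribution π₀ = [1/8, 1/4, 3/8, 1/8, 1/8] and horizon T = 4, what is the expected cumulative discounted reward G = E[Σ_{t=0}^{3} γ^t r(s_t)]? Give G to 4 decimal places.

G = 0.0232

t=0: π = [0.1250, 0.2500, 0.3750, 0.1250, 0.1250], E[r] = -0.6250, γ^t·E[r] = -0.625000, running G = -0.625000
t=1: π = [0.2031, 0.1563, 0.1719, 0.2344, 0.2344], E[r] = 0.3281, γ^t·E[r] = 0.229688, running G = -0.395313
t=2: π = [0.2012, 0.1797, 0.1465, 0.2480, 0.2246], E[r] = 0.4824, γ^t·E[r] = 0.236387, running G = -0.158926
t=3: π = [0.1995, 0.1782, 0.1433, 0.2571, 0.2219], E[r] = 0.5310, γ^t·E[r] = 0.182135, running G = 0.023209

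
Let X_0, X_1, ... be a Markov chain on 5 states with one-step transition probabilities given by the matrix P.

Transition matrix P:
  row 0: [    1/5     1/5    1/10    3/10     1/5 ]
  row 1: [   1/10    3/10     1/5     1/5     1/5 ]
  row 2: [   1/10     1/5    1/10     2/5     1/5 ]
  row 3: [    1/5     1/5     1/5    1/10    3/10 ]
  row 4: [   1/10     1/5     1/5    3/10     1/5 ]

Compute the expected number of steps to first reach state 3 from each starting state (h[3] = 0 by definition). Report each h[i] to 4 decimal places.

h = [3.4247, 3.7671, 3.0822, 0.0000, 3.3904]

First-step conditioning: h[3] = 0; for i ≠ 3, h[i] = 1 + Σ_k P[i][k]·h[k].
  h[0] = 1 + 1/5·h[0] + 1/5·h[1] + 1/10·h[2] + 1/5·h[4]
  h[1] = 1 + 1/10·h[0] + 3/10·h[1] + 1/5·h[2] + 1/5·h[4]
  h[2] = 1 + 1/10·h[0] + 1/5·h[1] + 1/10·h[2] + 1/5·h[4]
  h[4] = 1 + 1/10·h[0] + 1/5·h[1] + 1/5·h[2] + 1/5·h[4]
Solving the 4×4 linear system over states ≠ 3 gives exactly h = [250/73, 275/73, 225/73, 0, 495/146] (h[3] = 0 is the target).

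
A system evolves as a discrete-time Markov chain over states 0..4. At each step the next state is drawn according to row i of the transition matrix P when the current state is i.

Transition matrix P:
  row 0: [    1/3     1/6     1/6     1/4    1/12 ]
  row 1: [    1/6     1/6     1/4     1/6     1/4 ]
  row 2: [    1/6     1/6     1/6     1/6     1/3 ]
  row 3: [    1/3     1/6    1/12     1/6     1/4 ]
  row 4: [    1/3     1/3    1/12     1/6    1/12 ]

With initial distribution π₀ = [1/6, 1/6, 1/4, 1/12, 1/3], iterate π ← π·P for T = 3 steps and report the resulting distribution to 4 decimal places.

π = [0.2746, 0.1978, 0.1519, 0.1893, 0.1864]

t=0: π = [0.1667, 0.1667, 0.2500, 0.0833, 0.3333]
t=1: π = [0.2639, 0.2222, 0.1458, 0.1806, 0.1875]
t=2: π = [0.2720, 0.1979, 0.1545, 0.1887, 0.1869]
t=3: π = [0.2746, 0.1978, 0.1519, 0.1893, 0.1864]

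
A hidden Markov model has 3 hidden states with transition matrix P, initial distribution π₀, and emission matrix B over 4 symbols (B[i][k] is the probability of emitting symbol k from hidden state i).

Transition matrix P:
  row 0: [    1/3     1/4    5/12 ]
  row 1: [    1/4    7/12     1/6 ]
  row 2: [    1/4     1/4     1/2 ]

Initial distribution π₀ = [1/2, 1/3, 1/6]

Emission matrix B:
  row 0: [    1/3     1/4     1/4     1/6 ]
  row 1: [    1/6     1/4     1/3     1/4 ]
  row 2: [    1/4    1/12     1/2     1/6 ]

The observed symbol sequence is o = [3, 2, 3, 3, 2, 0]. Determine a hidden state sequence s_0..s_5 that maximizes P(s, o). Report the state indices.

path = [1, 1, 1, 1, 1, 1]

t=0: δ = [8.333e-02, 8.333e-02, 2.778e-02]  (obs o_0=3)
t=1: δ = [6.944e-03, 1.620e-02, 1.736e-02]  ψ = [0, 1, 0]  (obs o_1=2)
t=2: δ = [7.234e-04, 2.363e-03, 1.447e-03]  ψ = [2, 1, 2]  (obs o_2=3)
t=3: δ = [9.846e-05, 3.446e-04, 1.206e-04]  ψ = [1, 1, 2]  (obs o_3=3)
t=4: δ = [2.154e-05, 6.701e-05, 3.014e-05]  ψ = [1, 1, 2]  (obs o_4=2)
t=5: δ = [5.584e-06, 6.515e-06, 3.768e-06]  ψ = [1, 1, 2]  (obs o_5=0)
backtrack: best end state = 1; path = [1, 1, 1, 1, 1, 1]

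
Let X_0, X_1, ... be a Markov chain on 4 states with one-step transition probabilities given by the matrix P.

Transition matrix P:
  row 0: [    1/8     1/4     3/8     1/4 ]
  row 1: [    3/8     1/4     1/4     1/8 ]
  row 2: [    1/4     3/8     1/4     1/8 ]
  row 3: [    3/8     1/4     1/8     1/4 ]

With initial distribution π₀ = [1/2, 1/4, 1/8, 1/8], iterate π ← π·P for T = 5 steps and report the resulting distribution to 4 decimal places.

t=0: π = [0.5000, 0.2500, 0.1250, 0.1250]
t=1: π = [0.2344, 0.2656, 0.2969, 0.2031]
t=2: π = [0.2793, 0.2871, 0.2539, 0.1797]
t=3: π = [0.2734, 0.2817, 0.2625, 0.1824]
t=4: π = [0.2738, 0.2828, 0.2614, 0.1820]
t=5: π = [0.2739, 0.2827, 0.2615, 0.1820]

π = [0.2739, 0.2827, 0.2615, 0.1820]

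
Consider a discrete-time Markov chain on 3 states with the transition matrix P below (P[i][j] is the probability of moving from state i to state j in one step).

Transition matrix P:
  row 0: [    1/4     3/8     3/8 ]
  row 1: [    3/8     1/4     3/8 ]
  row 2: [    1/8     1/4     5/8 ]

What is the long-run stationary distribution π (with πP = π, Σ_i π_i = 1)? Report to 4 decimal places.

π = [0.2222, 0.2778, 0.5000]

Balance equations π_j = Σ_i π_i·P[i][j]:
  π_0 = 1/4·π_0 + 3/8·π_1 + 1/8·π_2
  π_1 = 3/8·π_0 + 1/4·π_1 + 1/4·π_2
  normalize: π_0 + π_1 + π_2 = 1
Solving the linear system gives exactly π = [2/9, 5/18, 1/2].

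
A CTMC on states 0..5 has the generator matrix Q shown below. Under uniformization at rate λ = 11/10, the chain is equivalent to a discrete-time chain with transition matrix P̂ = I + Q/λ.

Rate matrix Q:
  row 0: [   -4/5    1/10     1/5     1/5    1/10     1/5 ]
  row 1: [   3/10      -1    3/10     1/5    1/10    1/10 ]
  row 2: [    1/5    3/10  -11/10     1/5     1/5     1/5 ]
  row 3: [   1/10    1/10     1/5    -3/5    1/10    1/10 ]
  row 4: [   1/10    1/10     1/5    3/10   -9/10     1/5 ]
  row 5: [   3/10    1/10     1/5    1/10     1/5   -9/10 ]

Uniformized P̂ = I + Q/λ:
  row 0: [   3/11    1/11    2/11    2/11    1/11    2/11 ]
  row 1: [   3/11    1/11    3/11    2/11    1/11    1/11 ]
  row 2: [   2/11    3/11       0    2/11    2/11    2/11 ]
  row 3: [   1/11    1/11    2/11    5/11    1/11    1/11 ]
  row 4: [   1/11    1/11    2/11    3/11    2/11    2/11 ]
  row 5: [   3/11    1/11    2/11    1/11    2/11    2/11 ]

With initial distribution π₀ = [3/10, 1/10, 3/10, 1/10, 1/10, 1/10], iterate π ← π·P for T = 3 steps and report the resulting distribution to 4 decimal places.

t=0: π = [0.3000, 0.1000, 0.3000, 0.1000, 0.1000, 0.1000]
t=1: π = [0.2091, 0.1455, 0.1364, 0.2091, 0.1364, 0.1636]
t=2: π = [0.1975, 0.1157, 0.1702, 0.2364, 0.1306, 0.1496]
t=3: π = [0.1905, 0.1219, 0.1614, 0.2446, 0.1319, 0.1498]

π = [0.1905, 0.1219, 0.1614, 0.2446, 0.1319, 0.1498]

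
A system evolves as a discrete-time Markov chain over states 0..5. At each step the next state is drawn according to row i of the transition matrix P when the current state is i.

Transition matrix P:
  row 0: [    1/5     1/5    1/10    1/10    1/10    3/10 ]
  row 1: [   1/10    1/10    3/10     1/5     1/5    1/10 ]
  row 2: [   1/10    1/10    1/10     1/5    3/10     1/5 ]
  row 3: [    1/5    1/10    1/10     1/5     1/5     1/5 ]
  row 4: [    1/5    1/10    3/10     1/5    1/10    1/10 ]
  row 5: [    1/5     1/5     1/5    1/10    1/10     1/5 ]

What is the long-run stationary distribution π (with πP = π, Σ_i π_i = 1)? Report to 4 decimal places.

π = [0.1686, 0.1355, 0.1789, 0.1645, 0.1658, 0.1867]

Balance equations π_j = Σ_i π_i·P[i][j]:
  π_0 = 1/5·π_0 + 1/10·π_1 + 1/10·π_2 + 1/5·π_3 + 1/5·π_4 + 1/5·π_5
  π_1 = 1/5·π_0 + 1/10·π_1 + 1/10·π_2 + 1/10·π_3 + 1/10·π_4 + 1/5·π_5
  π_2 = 1/10·π_0 + 3/10·π_1 + 1/10·π_2 + 1/10·π_3 + 3/10·π_4 + 1/5·π_5
  π_3 = 1/10·π_0 + 1/5·π_1 + 1/5·π_2 + 1/5·π_3 + 1/5·π_4 + 1/10·π_5
  π_4 = 1/10·π_0 + 1/5·π_1 + 3/10·π_2 + 1/5·π_3 + 1/10·π_4 + 1/10·π_5
  normalize: π_0 + π_1 + π_2 + π_3 + π_4 + π_5 = 1
Solving the linear system gives exactly π = [923/5476, 14843/109520, 19597/109520, 18013/109520, 18157/109520, 2045/10952].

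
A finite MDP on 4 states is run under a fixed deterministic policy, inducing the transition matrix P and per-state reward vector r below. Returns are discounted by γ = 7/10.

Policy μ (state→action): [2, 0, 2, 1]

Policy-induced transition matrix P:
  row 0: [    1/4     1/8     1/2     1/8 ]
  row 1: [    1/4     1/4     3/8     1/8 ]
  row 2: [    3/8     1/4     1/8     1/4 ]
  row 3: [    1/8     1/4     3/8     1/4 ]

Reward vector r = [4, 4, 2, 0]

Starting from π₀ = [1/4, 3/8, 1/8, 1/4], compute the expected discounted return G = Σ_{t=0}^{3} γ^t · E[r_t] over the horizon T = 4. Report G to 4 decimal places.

G = 6.7069

t=0: π = [0.2500, 0.3750, 0.1250, 0.2500], E[r] = 2.7500, γ^t·E[r] = 2.750000, running G = 2.750000
t=1: π = [0.2344, 0.2188, 0.3750, 0.1719], E[r] = 2.5625, γ^t·E[r] = 1.793750, running G = 4.543750
t=2: π = [0.2754, 0.2207, 0.3105, 0.1934], E[r] = 2.6055, γ^t·E[r] = 1.276680, running G = 5.820430
t=3: π = [0.2646, 0.2156, 0.3318, 0.1880], E[r] = 2.5845, γ^t·E[r] = 0.886474, running G = 6.706904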